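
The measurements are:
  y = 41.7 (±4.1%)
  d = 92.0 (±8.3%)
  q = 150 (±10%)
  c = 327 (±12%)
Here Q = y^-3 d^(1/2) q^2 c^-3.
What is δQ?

3.68e-08

Relative error in a monomial: (δQ/Q)² = Σ (nᵢ · δxᵢ/xᵢ)².
  (-3·δy/y)² = (-3×0.0410)² = 0.0151;  (½·δd/d)² = (0.5×0.0830)² = 0.00172;  (2·δq/q)² = (2×0.100)² = 0.0400;  (-3·δc/c)² = (-3×0.120)² = 0.130
δQ/Q = √(0.186) = 0.432
Q = 8.51e-08, so δQ = 0.432 × 8.51e-08 = 3.68e-08.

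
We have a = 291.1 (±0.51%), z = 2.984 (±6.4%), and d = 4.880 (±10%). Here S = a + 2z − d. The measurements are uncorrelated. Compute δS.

1.61

For a sum/difference, combine absolute errors in quadrature:
  (δa)² = 2.20;  (2·δz)² = 0.146;  (δd)² = 0.238
δS = √(2.59) = 1.61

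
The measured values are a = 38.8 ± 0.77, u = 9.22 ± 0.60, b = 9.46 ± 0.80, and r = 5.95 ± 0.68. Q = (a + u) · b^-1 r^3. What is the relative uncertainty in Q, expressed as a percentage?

Let w = a + u = 48.0. δw = √(δa² + δu²) = √(0.593 + 0.360) = 0.976, so δw/w = 0.0203.
Q is then a monomial in w, b, r:
δQ/Q = √((δw/w)² + (-1·δb/b)² + (3·δr/r)²) = √(0.000413 + 0.00715 + 0.118) = 0.354

35.4%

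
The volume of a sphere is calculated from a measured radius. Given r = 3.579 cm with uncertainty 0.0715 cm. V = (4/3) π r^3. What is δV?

V ∝ r^3, so δV/V = |3| · δr/r = 3 × 0.0200 = 0.0599.
V = 192.0 cm^3, so δV = 0.0599 × 192.0 = 11.5 cm^3.

11.5 cm^3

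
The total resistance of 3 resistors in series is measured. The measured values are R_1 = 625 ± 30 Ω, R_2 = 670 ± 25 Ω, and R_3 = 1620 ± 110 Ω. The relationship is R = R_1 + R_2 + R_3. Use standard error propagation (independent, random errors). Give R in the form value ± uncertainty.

Absolute uncertainties add in quadrature for a linear combination:
  (δR_1)² = 900;  (δR_2)² = 625;  (δR_3)² = 12100
δR = √(13600) = 117 Ω
R = 2920 Ω.

2920 ± 117 Ω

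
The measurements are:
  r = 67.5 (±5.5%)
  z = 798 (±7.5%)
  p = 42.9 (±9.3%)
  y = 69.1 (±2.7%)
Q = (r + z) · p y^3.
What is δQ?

1.73e+09

Let u = r + z = 866. δu = √(δr² + δz²) = √(13.8 + 3580) = 60.0, so δu/u = 0.0693.
Q is then a monomial in u, p, y:
δQ/Q = √((δu/u)² + (1·δp/p)² + (3·δy/y)²) = √(0.00480 + 0.00865 + 0.00656) = 0.141
Q = 1.23e+10, so δQ = 0.141 × 1.23e+10 = 1.73e+09.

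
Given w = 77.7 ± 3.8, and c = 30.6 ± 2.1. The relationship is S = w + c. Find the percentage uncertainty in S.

Each term contributes (cᵢ δxᵢ)² to (δS)²:
  (δw)² = 14.4;  (δc)² = 4.41
δS = √(18.9) = 4.34
S = 108, so δS/S = 4.34/108 = 0.0401.

4.01%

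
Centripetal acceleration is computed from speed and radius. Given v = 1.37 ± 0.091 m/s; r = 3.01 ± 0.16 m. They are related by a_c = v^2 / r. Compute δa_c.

0.0892 m/s^2

Products/powers → add relative errors in quadrature, weighted by exponent:
  (2·δv/v)² = (2×0.0664)² = 0.0176;  (-1·δr/r)² = (-1×0.0532)² = 0.00283
δa_c/a_c = √(0.0205) = 0.143
a_c = 0.624 m/s^2, so δa_c = 0.143 × 0.624 = 0.0892 m/s^2.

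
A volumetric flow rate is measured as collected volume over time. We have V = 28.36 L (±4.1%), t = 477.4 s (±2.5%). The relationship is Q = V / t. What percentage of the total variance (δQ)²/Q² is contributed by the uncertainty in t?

27.1%

(δQ/Q)² = (1·δV/V)² + (-1·δt/t)²
  V term: (1×0.0410)² = 0.00168
  t term: (-1×0.0250)² = 0.000625
Total = 0.00231. Share from t = 0.000625/0.00231 = 0.271.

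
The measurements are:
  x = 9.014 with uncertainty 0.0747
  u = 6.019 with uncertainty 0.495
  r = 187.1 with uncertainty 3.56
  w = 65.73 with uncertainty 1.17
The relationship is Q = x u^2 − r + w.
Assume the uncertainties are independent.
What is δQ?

53.9

Let p = x·u^2 = 326.6. δp/p = √((1·δx/x)² + (2·δu/u)²) = √(6.87e-05 + 0.0271) = 0.165, so δp = 53.8.
Q = p − r + w: δQ = √(δp² + δr² + δw²) = √(2890 + 12.7 + 1.37) = 53.9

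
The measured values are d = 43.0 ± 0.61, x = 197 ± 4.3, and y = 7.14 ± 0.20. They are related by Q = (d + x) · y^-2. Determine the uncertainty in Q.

0.277

Let u = d + x = 240. δu = √(δd² + δx²) = √(0.372 + 18.5) = 4.34, so δu/u = 0.0181.
Q is then a monomial in u, y:
δQ/Q = √((δu/u)² + (-2·δy/y)²) = √(0.000327 + 0.00314) = 0.0589
Q = 4.71, so δQ = 0.0589 × 4.71 = 0.277.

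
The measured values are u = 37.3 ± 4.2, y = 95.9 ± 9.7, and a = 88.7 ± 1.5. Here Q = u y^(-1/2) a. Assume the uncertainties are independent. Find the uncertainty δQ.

For a monomial Q ∝ u, y^(-1/2), a, fractional errors add in quadrature:
  (1·δu/u)² = (1×0.113)² = 0.0127;  (−½·δy/y)² = (-0.5×0.101)² = 0.00256;  (1·δa/a)² = (1×0.0169)² = 0.000286
δQ/Q = √(0.0155) = 0.125
Q = 338, so δQ = 0.125 × 338 = 42.1.

42.1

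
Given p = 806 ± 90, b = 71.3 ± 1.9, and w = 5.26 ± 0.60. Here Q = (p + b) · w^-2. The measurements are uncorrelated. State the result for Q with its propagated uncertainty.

31.7 ± 7.93

Let u = p + b = 877. δu = √(δp² + δb²) = √(8100 + 3.61) = 90.0, so δu/u = 0.103.
Q is then a monomial in u, w:
δQ/Q = √((δu/u)² + (-2·δw/w)²) = √(0.0105 + 0.0520) = 0.250
Q = 31.7, so δQ = 0.250 × 31.7 = 7.93.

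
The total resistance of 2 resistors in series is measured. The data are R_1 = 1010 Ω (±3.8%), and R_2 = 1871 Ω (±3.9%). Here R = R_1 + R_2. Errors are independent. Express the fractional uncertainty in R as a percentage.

2.86%

Each term contributes (cᵢ δxᵢ)² to (δR)²:
  (δR_1)² = 1470;  (δR_2)² = 5320
δR = √(6800) = 82.4 Ω
R = 2881 Ω, so δR/R = 82.4/2881 = 0.0286.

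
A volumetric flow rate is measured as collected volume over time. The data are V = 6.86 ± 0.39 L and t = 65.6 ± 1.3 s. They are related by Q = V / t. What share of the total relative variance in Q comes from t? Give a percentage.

10.8%

(δQ/Q)² = (1·δV/V)² + (-1·δt/t)²
  V term: (1×0.0569)² = 0.00323
  t term: (-1×0.0198)² = 0.000393
Total = 0.00362. Share from t = 0.000393/0.00362 = 0.108.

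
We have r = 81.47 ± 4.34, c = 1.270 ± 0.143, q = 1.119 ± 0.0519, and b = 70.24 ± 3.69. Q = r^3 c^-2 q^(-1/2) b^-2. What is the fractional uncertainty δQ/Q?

Relative error in a monomial: (δQ/Q)² = Σ (nᵢ · δxᵢ/xᵢ)².
  (3·δr/r)² = (3×0.0533)² = 0.0255;  (-2·δc/c)² = (-2×0.113)² = 0.0507;  (−½·δq/q)² = (-0.5×0.0464)² = 0.000538;  (-2·δb/b)² = (-2×0.0525)² = 0.0110
δQ/Q = √(0.0878) = 0.296

0.296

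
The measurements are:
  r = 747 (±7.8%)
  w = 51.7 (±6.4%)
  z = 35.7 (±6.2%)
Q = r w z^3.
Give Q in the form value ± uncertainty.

Since Q is a product/quotient, work with relative uncertainties:
  (1·δr/r)² = (1×0.0780)² = 0.00608;  (1·δw/w)² = (1×0.0640)² = 0.00410;  (3·δz/z)² = (3×0.0620)² = 0.0346
δQ/Q = √(0.0448) = 0.212
Q = 1.76e+09, so δQ = 0.212 × 1.76e+09 = 3.72e+08.

(1.76 ± 0.372) × 10^9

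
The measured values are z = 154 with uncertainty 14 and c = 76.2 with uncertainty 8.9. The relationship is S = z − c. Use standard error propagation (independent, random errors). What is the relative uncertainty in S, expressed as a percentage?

Sums and differences: (δS)² = Σ (cᵢ δxᵢ)².
  (δz)² = 196;  (δc)² = 79.2
δS = √(275) = 16.6
S = 77.8, so δS/S = 16.6/77.8 = 0.213.

21.3%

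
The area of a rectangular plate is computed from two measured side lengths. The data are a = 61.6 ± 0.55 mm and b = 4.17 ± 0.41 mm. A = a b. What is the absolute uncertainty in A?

Since A is a product/quotient, work with relative uncertainties:
  (1·δa/a)² = (1×0.00893)² = 7.97e-05;  (1·δb/b)² = (1×0.0983)² = 0.00967
δA/A = √(0.00975) = 0.0987
A = 257 mm^2, so δA = 0.0987 × 257 = 25.4 mm^2.

25.4 mm^2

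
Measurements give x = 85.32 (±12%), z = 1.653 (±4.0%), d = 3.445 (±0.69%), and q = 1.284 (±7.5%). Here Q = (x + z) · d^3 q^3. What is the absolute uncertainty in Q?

1920

Let u = x + z = 86.97. δu = √(δx² + δz²) = √(105 + 0.00437) = 10.2, so δu/u = 0.118.
Q is then a monomial in u, d, q:
δQ/Q = √((δu/u)² + (3·δd/d)² + (3·δq/q)²) = √(0.0139 + 0.000428 + 0.0506) = 0.255
Q = 7527, so δQ = 0.255 × 7527 = 1920.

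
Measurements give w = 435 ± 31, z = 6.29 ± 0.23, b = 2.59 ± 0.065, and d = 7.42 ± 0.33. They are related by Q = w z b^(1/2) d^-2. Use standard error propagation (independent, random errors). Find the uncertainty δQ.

9.63

For a monomial Q ∝ w, z, b^(1/2), d^-2, fractional errors add in quadrature:
  (1·δw/w)² = (1×0.0713)² = 0.00508;  (1·δz/z)² = (1×0.0366)² = 0.00134;  (½·δb/b)² = (0.5×0.0251)² = 0.000157;  (-2·δd/d)² = (-2×0.0445)² = 0.00791
δQ/Q = √(0.0145) = 0.120
Q = 80.0, so δQ = 0.120 × 80.0 = 9.63.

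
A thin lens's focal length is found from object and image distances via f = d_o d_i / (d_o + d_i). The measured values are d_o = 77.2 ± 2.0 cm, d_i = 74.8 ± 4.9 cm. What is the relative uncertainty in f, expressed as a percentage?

∂f/∂d_o = (d_i/(d_o+d_i))² = 0.242;  ∂f/∂d_i = (d_o/(d_o+d_i))² = 0.258
δf = √((∂f/∂d_o · δd_o)² + (∂f/∂d_i · δd_i)²) = √(0.235 + 1.60) = 1.35 cm
f = 38.0 cm, so δf/f = 1.35/38.0 = 0.0356.

3.56%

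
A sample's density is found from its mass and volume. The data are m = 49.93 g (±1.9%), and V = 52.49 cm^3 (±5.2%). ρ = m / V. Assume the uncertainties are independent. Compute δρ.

Since ρ is a product/quotient, work with relative uncertainties:
  (1·δm/m)² = (1×0.0190)² = 0.000361;  (-1·δV/V)² = (-1×0.0520)² = 0.00270
δρ/ρ = √(0.00307) = 0.0554
ρ = 0.9512 g/cm^3, so δρ = 0.0554 × 0.9512 = 0.0527 g/cm^3.

0.0527 g/cm^3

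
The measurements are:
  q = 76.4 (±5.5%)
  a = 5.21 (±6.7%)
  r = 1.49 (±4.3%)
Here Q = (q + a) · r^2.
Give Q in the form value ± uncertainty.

Let u = q + a = 81.6. δu = √(δq² + δa²) = √(17.7 + 0.122) = 4.22, so δu/u = 0.0517.
Q is then a monomial in u, r:
δQ/Q = √((δu/u)² + (2·δr/r)²) = √(0.00267 + 0.00740) = 0.100
Q = 181, so δQ = 0.100 × 181 = 18.2.

181 ± 18.2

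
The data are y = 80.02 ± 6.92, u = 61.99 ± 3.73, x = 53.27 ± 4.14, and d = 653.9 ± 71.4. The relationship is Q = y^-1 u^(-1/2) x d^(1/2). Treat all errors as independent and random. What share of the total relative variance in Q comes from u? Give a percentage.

5.20%

(δQ/Q)² = (-1·δy/y)² + (−½·δu/u)² + (1·δx/x)² + (½·δd/d)²
  y term: (-1×0.0865)² = 0.00748
  u term: (-0.5×0.0602)² = 0.000905
  x term: (1×0.0777)² = 0.00604
  d term: (0.5×0.109)² = 0.00298
Total = 0.0174. Share from u = 0.000905/0.0174 = 0.0520.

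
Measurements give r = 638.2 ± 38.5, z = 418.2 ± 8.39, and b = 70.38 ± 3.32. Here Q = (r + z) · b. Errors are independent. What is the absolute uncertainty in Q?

Let u = r + z = 1056. δu = √(δr² + δz²) = √(1480 + 70.4) = 39.4, so δu/u = 0.0373.
Q is then a monomial in u, b:
δQ/Q = √((δu/u)² + (1·δb/b)²) = √(0.00139 + 0.00223) = 0.0601
Q = 74350, so δQ = 0.0601 × 74350 = 4470.

4470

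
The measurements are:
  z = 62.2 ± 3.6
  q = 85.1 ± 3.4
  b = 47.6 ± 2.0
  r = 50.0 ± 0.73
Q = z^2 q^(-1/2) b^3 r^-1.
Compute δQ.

Relative error in a monomial: (δQ/Q)² = Σ (nᵢ · δxᵢ/xᵢ)².
  (2·δz/z)² = (2×0.0579)² = 0.0134;  (−½·δq/q)² = (-0.5×0.0400)² = 0.000399;  (3·δb/b)² = (3×0.0420)² = 0.0159;  (-1·δr/r)² = (-1×0.0146)² = 0.000213
δQ/Q = √(0.0299) = 0.173
Q = 9.05e+05, so δQ = 0.173 × 9.05e+05 = 1.56e+05.

1.56e+05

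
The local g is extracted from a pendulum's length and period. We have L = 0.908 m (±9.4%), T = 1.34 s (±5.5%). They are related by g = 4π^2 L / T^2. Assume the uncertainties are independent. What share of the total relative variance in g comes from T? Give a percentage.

(δg/g)² = (1·δL/L)² + (-2·δT/T)²
  L term: (1×0.0940)² = 0.00884
  T term: (-2×0.0550)² = 0.0121
Total = 0.0209. Share from T = 0.0121/0.0209 = 0.578.

57.8%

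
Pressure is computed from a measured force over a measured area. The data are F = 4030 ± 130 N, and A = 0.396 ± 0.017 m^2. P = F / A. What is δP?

546 Pa

Each factor contributes (exponent × relative error)² to (δP/P)²:
  (1·δF/F)² = (1×0.0323)² = 0.00104;  (-1·δA/A)² = (-1×0.0429)² = 0.00184
δP/P = √(0.00288) = 0.0537
P = 10200 Pa, so δP = 0.0537 × 10200 = 546 Pa.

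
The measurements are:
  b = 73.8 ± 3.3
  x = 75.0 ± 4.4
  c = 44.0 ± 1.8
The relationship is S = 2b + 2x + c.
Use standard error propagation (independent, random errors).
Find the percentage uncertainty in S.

3.26%

Absolute uncertainties add in quadrature for a linear combination:
  (2·δb)² = 43.6;  (2·δx)² = 77.4;  (δc)² = 3.24
δS = √(124) = 11.1
S = 342, so δS/S = 11.1/342 = 0.0326.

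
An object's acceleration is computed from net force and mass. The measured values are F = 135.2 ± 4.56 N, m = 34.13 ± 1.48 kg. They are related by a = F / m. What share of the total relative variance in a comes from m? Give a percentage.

62.3%

(δa/a)² = (1·δF/F)² + (-1·δm/m)²
  F term: (1×0.0337)² = 0.00114
  m term: (-1×0.0434)² = 0.00188
Total = 0.00302. Share from m = 0.00188/0.00302 = 0.623.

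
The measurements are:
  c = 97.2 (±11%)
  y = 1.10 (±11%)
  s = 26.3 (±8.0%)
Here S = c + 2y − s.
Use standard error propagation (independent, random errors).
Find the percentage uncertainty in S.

Absolute uncertainties add in quadrature for a linear combination:
  (δc)² = 114;  (2·δy)² = 0.0586;  (δs)² = 4.43
δS = √(119) = 10.9
S = 73.1, so δS/S = 10.9/73.1 = 0.149.

14.9%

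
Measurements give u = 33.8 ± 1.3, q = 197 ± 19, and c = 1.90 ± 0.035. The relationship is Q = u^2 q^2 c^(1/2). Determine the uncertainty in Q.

1.27e+07

Q is a product of powers, so relative uncertainties combine in quadrature:
  (2·δu/u)² = (2×0.0385)² = 0.00592;  (2·δq/q)² = (2×0.0964)² = 0.0372;  (½·δc/c)² = (0.5×0.0184)² = 8.48e-05
δQ/Q = √(0.0432) = 0.208
Q = 6.11e+07, so δQ = 0.208 × 6.11e+07 = 1.27e+07.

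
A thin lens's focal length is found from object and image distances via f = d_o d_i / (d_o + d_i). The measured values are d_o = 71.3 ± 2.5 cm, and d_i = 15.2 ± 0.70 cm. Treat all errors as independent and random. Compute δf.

0.482 cm

∂f/∂d_o = (d_i/(d_o+d_i))² = 0.0309;  ∂f/∂d_i = (d_o/(d_o+d_i))² = 0.679
δf = √((∂f/∂d_o · δd_o)² + (∂f/∂d_i · δd_i)²) = √(0.00596 + 0.226) = 0.482 cm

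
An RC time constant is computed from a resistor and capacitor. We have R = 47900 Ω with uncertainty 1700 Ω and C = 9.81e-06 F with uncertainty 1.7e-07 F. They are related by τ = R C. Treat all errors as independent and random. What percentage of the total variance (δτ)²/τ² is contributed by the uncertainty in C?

(δτ/τ)² = (1·δR/R)² + (1·δC/C)²
  R term: (1×0.0355)² = 0.00126
  C term: (1×0.0173)² = 0.000300
Total = 0.00156. Share from C = 0.000300/0.00156 = 0.193.

19.3%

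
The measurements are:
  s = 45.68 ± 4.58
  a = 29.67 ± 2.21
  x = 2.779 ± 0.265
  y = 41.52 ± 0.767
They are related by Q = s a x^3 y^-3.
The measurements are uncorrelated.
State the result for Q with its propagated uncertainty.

Relative error in a monomial: (δQ/Q)² = Σ (nᵢ · δxᵢ/xᵢ)².
  (1·δs/s)² = (1×0.100)² = 0.0101;  (1·δa/a)² = (1×0.0745)² = 0.00555;  (3·δx/x)² = (3×0.0954)² = 0.0818;  (-3·δy/y)² = (-3×0.0185)² = 0.00307
δQ/Q = √(0.101) = 0.317
Q = 0.4064, so δQ = 0.317 × 0.4064 = 0.129.

0.4064 ± 0.129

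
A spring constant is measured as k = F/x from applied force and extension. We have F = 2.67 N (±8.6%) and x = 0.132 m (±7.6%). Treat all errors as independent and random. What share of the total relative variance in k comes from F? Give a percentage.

56.1%

(δk/k)² = (1·δF/F)² + (-1·δx/x)²
  F term: (1×0.0860)² = 0.00740
  x term: (-1×0.0760)² = 0.00578
Total = 0.0132. Share from F = 0.00740/0.0132 = 0.561.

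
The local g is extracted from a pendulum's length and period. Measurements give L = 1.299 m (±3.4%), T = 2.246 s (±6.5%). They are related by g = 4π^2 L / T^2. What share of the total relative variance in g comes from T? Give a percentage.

93.6%

(δg/g)² = (1·δL/L)² + (-2·δT/T)²
  L term: (1×0.0340)² = 0.00116
  T term: (-2×0.0650)² = 0.0169
Total = 0.0181. Share from T = 0.0169/0.0181 = 0.936.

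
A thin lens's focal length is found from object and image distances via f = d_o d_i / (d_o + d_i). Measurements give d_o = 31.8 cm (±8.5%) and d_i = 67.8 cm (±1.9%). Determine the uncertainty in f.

1.26 cm

∂f/∂d_o = (d_i/(d_o+d_i))² = 0.463;  ∂f/∂d_i = (d_o/(d_o+d_i))² = 0.102
δf = √((∂f/∂d_o · δd_o)² + (∂f/∂d_i · δd_i)²) = √(1.57 + 0.0172) = 1.26 cm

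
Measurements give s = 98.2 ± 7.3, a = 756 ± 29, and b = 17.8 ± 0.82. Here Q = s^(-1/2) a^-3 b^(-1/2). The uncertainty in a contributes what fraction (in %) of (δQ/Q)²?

(δQ/Q)² = (−½·δs/s)² + (-3·δa/a)² + (−½·δb/b)²
  s term: (-0.5×0.0743)² = 0.00138
  a term: (-3×0.0384)² = 0.0132
  b term: (-0.5×0.0461)² = 0.000531
Total = 0.0152. Share from a = 0.0132/0.0152 = 0.874.

87.4%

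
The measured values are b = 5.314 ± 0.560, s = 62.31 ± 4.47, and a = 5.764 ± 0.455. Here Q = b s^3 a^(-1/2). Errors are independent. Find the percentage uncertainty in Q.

24.3%

Since Q is a product/quotient, work with relative uncertainties:
  (1·δb/b)² = (1×0.105)² = 0.0111;  (3·δs/s)² = (3×0.0717)² = 0.0463;  (−½·δa/a)² = (-0.5×0.0789)² = 0.00156
δQ/Q = √(0.0590) = 0.243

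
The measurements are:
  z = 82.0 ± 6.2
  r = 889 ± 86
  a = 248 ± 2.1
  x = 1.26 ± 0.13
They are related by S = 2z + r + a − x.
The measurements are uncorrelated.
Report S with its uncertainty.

For a sum/difference, combine absolute errors in quadrature:
  (2·δz)² = 154;  (δr)² = 7400;  (δa)² = 4.41;  (δx)² = 0.0169
δS = √(7550) = 86.9
S = 1300.

1300 ± 86.9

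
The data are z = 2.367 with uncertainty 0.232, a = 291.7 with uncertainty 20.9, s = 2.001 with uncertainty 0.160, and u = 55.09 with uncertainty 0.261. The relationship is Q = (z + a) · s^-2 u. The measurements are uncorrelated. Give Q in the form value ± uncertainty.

Let w = z + a = 294.1. δw = √(δz² + δa²) = √(0.0538 + 437) = 20.9, so δw/w = 0.0711.
Q is then a monomial in w, s, u:
δQ/Q = √((δw/w)² + (-2·δs/s)² + (1·δu/u)²) = √(0.00505 + 0.0256 + 2.24e-05) = 0.175
Q = 4046, so δQ = 0.175 × 4046 = 708.

4046 ± 708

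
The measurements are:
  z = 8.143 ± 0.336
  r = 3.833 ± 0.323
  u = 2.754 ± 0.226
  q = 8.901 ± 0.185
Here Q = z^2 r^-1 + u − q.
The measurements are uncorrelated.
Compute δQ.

Let p = z^2·r^-1 = 17.30. δp/p = √((2·δz/z)² + (-1·δr/r)²) = √(0.00681 + 0.00710) = 0.118, so δp = 2.04.
Q = p + u − q: δQ = √(δp² + δu² + δq²) = √(4.16 + 0.0511 + 0.0342) = 2.06

2.06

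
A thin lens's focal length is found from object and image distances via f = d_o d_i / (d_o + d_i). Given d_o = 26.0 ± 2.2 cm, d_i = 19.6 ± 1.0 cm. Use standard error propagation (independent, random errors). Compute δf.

0.520 cm

∂f/∂d_o = (d_i/(d_o+d_i))² = 0.185;  ∂f/∂d_i = (d_o/(d_o+d_i))² = 0.325
δf = √((∂f/∂d_o · δd_o)² + (∂f/∂d_i · δd_i)²) = √(0.165 + 0.106) = 0.520 cm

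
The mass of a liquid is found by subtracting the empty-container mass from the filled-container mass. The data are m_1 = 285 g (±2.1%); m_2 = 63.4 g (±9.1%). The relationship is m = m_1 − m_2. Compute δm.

8.31 g

For a sum/difference, combine absolute errors in quadrature:
  (δm_1)² = 35.8;  (δm_2)² = 33.3
δm = √(69.1) = 8.31 g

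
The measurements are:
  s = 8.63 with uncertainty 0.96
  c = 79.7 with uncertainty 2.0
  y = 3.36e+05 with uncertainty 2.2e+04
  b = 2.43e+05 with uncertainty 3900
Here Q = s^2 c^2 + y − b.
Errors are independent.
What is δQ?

1.1e+05

Let p = s^2·c^2 = 4.73e+05. δp/p = √((2·δs/s)² + (2·δc/c)²) = √(0.0495 + 0.00252) = 0.228, so δp = 1.08e+05.
Q = p + y − b: δQ = √(δp² + δy² + δb²) = √(1.16e+10 + 4.84e+08 + 1.52e+07) = 1.1e+05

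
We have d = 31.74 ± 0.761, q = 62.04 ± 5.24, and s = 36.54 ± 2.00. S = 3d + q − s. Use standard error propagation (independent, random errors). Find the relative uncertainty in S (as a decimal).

Absolute uncertainties add in quadrature for a linear combination:
  (3·δd)² = 5.21;  (δq)² = 27.5;  (δs)² = 4.00
δS = √(36.7) = 6.06
S = 120.7, so δS/S = 6.06/120.7 = 0.0502.

0.0502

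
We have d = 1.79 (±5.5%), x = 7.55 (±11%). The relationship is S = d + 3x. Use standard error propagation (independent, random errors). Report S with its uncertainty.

Absolute uncertainties add in quadrature for a linear combination:
  (δd)² = 0.00969;  (3·δx)² = 6.21
δS = √(6.22) = 2.49
S = 24.4.

24.4 ± 2.49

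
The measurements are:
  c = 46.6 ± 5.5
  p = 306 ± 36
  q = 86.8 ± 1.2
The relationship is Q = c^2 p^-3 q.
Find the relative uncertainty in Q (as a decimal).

Each factor contributes (exponent × relative error)² to (δQ/Q)²:
  (2·δc/c)² = (2×0.118)² = 0.0557;  (-3·δp/p)² = (-3×0.118)² = 0.125;  (1·δq/q)² = (1×0.0138)² = 0.000191
δQ/Q = √(0.180) = 0.425

0.425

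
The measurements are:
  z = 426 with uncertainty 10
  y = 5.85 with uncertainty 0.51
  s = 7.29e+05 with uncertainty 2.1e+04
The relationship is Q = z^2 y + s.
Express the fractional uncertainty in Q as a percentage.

5.99%

Let p = z^2·y = 1.06e+06. δp/p = √((2·δz/z)² + (1·δy/y)²) = √(0.00220 + 0.00760) = 0.0990, so δp = 1.05e+05.
Q = p + s: δQ = √(δp² + δs²) = √(1.11e+10 + 4.41e+08) = 1.07e+05
Q = 1.79e+06, so δQ/Q = 1.07e+05/1.79e+06 = 0.0599.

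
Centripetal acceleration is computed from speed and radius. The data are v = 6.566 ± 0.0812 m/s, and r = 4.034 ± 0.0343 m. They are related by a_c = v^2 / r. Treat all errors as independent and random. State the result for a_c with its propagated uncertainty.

Products/powers → add relative errors in quadrature, weighted by exponent:
  (2·δv/v)² = (2×0.0124)² = 0.000612;  (-1·δr/r)² = (-1×0.00850)² = 7.23e-05
δa_c/a_c = √(0.000684) = 0.0262
a_c = 10.69 m/s^2, so δa_c = 0.0262 × 10.69 = 0.280 m/s^2.

10.69 ± 0.280 m/s^2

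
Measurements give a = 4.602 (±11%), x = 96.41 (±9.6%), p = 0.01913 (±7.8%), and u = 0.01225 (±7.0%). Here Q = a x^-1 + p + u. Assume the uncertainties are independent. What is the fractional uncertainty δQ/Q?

0.0907

Let w = a·x^-1 = 0.04773. δw/w = √((1·δa/a)² + (-1·δx/x)²) = √(0.0121 + 0.00922) = 0.146, so δw = 0.00697.
Q = w + p + u: δQ = √(δw² + δp² + δu²) = √(4.86e-05 + 2.23e-06 + 7.35e-07) = 0.00718
Q = 0.07911, so δQ/Q = 0.00718/0.07911 = 0.0907.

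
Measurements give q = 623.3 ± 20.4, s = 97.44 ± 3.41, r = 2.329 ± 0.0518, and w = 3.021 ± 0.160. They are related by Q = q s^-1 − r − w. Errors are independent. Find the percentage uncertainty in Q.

Let p = q·s^-1 = 6.397. δp/p = √((1·δq/q)² + (-1·δs/s)²) = √(0.00107 + 0.00122) = 0.0479, so δp = 0.307.
Q = p − r − w: δQ = √(δp² + δr² + δw²) = √(0.0939 + 0.00268 + 0.0256) = 0.350
Q = 1.047, so δQ/Q = 0.350/1.047 = 0.334.

33.4%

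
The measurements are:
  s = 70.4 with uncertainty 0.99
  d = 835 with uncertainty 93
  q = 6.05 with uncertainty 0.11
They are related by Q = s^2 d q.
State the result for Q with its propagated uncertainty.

(2.50 ± 0.291) × 10^7

Each factor contributes (exponent × relative error)² to (δQ/Q)²:
  (2·δs/s)² = (2×0.0141)² = 0.000791;  (1·δd/d)² = (1×0.111)² = 0.0124;  (1·δq/q)² = (1×0.0182)² = 0.000331
δQ/Q = √(0.0135) = 0.116
Q = 2.5e+07, so δQ = 0.116 × 2.5e+07 = 2.91e+06.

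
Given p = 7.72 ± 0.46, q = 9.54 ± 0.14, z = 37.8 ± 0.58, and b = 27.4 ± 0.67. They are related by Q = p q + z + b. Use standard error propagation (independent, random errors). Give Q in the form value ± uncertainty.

Let w = p·q = 73.6. δw/w = √((1·δp/p)² + (1·δq/q)²) = √(0.00355 + 0.000215) = 0.0614, so δw = 4.52.
Q = w + z + b: δQ = √(δw² + δz² + δb²) = √(20.4 + 0.336 + 0.449) = 4.61
Q = 139.

139 ± 4.61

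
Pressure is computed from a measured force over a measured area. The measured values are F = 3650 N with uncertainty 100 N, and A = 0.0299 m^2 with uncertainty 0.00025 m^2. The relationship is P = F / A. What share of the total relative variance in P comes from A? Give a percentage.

8.52%

(δP/P)² = (1·δF/F)² + (-1·δA/A)²
  F term: (1×0.0274)² = 0.000751
  A term: (-1×0.00836)² = 6.99e-05
Total = 0.000821. Share from A = 6.99e-05/0.000821 = 0.0852.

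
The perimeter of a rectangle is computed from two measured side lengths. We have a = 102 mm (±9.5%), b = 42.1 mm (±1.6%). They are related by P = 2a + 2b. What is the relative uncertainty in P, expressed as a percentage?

6.74%

Each term contributes (cᵢ δxᵢ)² to (δP)²:
  (2·δa)² = 376;  (2·δb)² = 1.81
δP = √(377) = 19.4 mm
P = 288 mm, so δP/P = 19.4/288 = 0.0674.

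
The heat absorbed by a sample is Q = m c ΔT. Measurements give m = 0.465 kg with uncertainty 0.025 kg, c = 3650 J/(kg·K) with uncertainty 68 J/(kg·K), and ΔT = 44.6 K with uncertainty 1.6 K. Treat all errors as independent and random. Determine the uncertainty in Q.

Q is a product of powers, so relative uncertainties combine in quadrature:
  (1·δm/m)² = (1×0.0538)² = 0.00289;  (1·δc/c)² = (1×0.0186)² = 0.000347;  (1·δΔT/ΔT)² = (1×0.0359)² = 0.00129
δQ/Q = √(0.00452) = 0.0673
Q = 75700 J, so δQ = 0.0673 × 75700 = 5090 J.

5090 J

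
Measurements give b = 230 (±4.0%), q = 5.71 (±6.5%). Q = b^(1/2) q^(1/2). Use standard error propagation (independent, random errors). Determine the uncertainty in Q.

1.38

Relative error in a monomial: (δQ/Q)² = Σ (nᵢ · δxᵢ/xᵢ)².
  (½·δb/b)² = (0.5×0.0400)² = 0.000400;  (½·δq/q)² = (0.5×0.0650)² = 0.00106
δQ/Q = √(0.00146) = 0.0382
Q = 36.2, so δQ = 0.0382 × 36.2 = 1.38.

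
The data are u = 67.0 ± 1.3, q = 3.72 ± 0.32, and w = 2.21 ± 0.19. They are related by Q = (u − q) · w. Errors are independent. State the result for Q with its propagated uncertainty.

Let h = u − q = 63.3. δh = √(δu² + δq²) = √(1.69 + 0.102) = 1.34, so δh/h = 0.0212.
Q is then a monomial in h, w:
δQ/Q = √((δh/h)² + (1·δw/w)²) = √(0.000448 + 0.00739) = 0.0885
Q = 140, so δQ = 0.0885 × 140 = 12.4.

140 ± 12.4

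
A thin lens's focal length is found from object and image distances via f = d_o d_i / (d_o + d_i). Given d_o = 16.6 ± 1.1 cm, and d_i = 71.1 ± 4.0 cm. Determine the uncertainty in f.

∂f/∂d_o = (d_i/(d_o+d_i))² = 0.657;  ∂f/∂d_i = (d_o/(d_o+d_i))² = 0.0358
δf = √((∂f/∂d_o · δd_o)² + (∂f/∂d_i · δd_i)²) = √(0.523 + 0.0205) = 0.737 cm

0.737 cm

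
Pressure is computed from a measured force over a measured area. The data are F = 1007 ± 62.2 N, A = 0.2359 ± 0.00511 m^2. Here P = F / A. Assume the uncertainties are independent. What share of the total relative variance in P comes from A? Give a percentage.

(δP/P)² = (1·δF/F)² + (-1·δA/A)²
  F term: (1×0.0618)² = 0.00382
  A term: (-1×0.0217)² = 0.000469
Total = 0.00428. Share from A = 0.000469/0.00428 = 0.110.

11.0%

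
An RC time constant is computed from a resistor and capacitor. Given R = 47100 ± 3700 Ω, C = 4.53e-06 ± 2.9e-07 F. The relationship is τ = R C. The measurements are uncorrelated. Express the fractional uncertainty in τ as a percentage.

10.1%

Products/powers → add relative errors in quadrature, weighted by exponent:
  (1·δR/R)² = (1×0.0786)² = 0.00617;  (1·δC/C)² = (1×0.0640)² = 0.00410
δτ/τ = √(0.0103) = 0.101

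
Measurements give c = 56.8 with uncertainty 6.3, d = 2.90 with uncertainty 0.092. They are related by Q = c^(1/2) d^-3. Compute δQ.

Q is a product of powers, so relative uncertainties combine in quadrature:
  (½·δc/c)² = (0.5×0.111)² = 0.00308;  (-3·δd/d)² = (-3×0.0317)² = 0.00906
δQ/Q = √(0.0121) = 0.110
Q = 0.309, so δQ = 0.110 × 0.309 = 0.0340.

0.0340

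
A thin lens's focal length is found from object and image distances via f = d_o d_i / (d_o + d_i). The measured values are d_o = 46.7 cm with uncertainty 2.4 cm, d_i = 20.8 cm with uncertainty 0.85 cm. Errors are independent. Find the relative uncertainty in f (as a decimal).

0.0324

∂f/∂d_o = (d_i/(d_o+d_i))² = 0.0950;  ∂f/∂d_i = (d_o/(d_o+d_i))² = 0.479
δf = √((∂f/∂d_o · δd_o)² + (∂f/∂d_i · δd_i)²) = √(0.0519 + 0.166) = 0.466 cm
f = 14.4 cm, so δf/f = 0.466/14.4 = 0.0324.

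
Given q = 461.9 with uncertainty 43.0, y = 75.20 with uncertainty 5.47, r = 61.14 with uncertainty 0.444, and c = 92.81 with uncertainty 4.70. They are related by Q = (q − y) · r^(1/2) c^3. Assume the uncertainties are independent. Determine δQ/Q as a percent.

18.9%

Let u = q − y = 386.7. δu = √(δq² + δy²) = √(1850 + 29.9) = 43.3, so δu/u = 0.112.
Q is then a monomial in u, r, c:
δQ/Q = √((δu/u)² + (½·δr/r)² + (3·δc/c)²) = √(0.0126 + 1.32e-05 + 0.0231) = 0.189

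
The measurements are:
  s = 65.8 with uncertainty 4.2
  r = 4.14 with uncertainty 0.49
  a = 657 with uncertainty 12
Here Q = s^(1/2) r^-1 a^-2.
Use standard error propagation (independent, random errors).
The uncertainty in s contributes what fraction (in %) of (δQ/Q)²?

(δQ/Q)² = (½·δs/s)² + (-1·δr/r)² + (-2·δa/a)²
  s term: (0.5×0.0638)² = 0.00102
  r term: (-1×0.118)² = 0.0140
  a term: (-2×0.0183)² = 0.00133
Total = 0.0164. Share from s = 0.00102/0.0164 = 0.0623.

6.23%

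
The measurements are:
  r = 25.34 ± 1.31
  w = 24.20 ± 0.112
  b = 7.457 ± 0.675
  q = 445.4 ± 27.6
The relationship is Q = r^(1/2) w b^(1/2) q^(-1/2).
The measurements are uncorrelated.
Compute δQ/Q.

For a monomial Q ∝ r^(1/2), w, b^(1/2), q^(-1/2), fractional errors add in quadrature:
  (½·δr/r)² = (0.5×0.0517)² = 0.000668;  (1·δw/w)² = (1×0.00463)² = 2.14e-05;  (½·δb/b)² = (0.5×0.0905)² = 0.00205;  (−½·δq/q)² = (-0.5×0.0620)² = 0.000960
δQ/Q = √(0.00370) = 0.0608

0.0608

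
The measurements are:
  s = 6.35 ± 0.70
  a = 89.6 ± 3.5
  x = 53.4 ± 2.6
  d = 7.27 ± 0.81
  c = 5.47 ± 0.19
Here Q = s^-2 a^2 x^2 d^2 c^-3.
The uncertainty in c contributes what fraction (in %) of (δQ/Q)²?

8.71%

(δQ/Q)² = (-2·δs/s)² + (2·δa/a)² + (2·δx/x)² + (2·δd/d)² + (-3·δc/c)²
  s term: (-2×0.110)² = 0.0486
  a term: (2×0.0391)² = 0.00610
  x term: (2×0.0487)² = 0.00948
  d term: (2×0.111)² = 0.0497
  c term: (-3×0.0347)² = 0.0109
Total = 0.125. Share from c = 0.0109/0.125 = 0.0871.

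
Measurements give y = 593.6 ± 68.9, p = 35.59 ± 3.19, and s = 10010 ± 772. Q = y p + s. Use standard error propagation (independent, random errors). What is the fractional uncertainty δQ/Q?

Let w = y·p = 21130. δw/w = √((1·δy/y)² + (1·δp/p)²) = √(0.0135 + 0.00803) = 0.147, so δw = 3100.
Q = w + s: δQ = √(δw² + δs²) = √(9.6e+06 + 5.96e+05) = 3190
Q = 31140, so δQ/Q = 3190/31140 = 0.103.

0.103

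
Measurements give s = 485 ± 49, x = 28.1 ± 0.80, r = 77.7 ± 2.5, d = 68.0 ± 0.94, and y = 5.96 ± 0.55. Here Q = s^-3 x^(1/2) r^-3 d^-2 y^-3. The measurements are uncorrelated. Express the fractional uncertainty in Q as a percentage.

Products/powers → add relative errors in quadrature, weighted by exponent:
  (-3·δs/s)² = (-3×0.101)² = 0.0919;  (½·δx/x)² = (0.5×0.0285)² = 0.000203;  (-3·δr/r)² = (-3×0.0322)² = 0.00932;  (-2·δd/d)² = (-2×0.0138)² = 0.000764;  (-3·δy/y)² = (-3×0.0923)² = 0.0766
δQ/Q = √(0.179) = 0.423

42.3%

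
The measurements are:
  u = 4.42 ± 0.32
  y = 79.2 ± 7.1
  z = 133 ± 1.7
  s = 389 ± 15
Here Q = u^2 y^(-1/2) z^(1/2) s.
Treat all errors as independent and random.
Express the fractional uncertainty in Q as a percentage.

For a monomial Q ∝ u^2, y^(-1/2), z^(1/2), s, fractional errors add in quadrature:
  (2·δu/u)² = (2×0.0724)² = 0.0210;  (−½·δy/y)² = (-0.5×0.0896)² = 0.00201;  (½·δz/z)² = (0.5×0.0128)² = 4.08e-05;  (1·δs/s)² = (1×0.0386)² = 0.00149
δQ/Q = √(0.0245) = 0.157

15.7%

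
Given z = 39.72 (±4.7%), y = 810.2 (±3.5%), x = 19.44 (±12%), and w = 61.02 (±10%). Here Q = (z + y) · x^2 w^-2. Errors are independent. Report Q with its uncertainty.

Let u = z + y = 849.9. δu = √(δz² + δy²) = √(3.49 + 804) = 28.4, so δu/u = 0.0334.
Q is then a monomial in u, x, w:
δQ/Q = √((δu/u)² + (2·δx/x)² + (-2·δw/w)²) = √(0.00112 + 0.0576 + 0.0400) = 0.314
Q = 86.26, so δQ = 0.314 × 86.26 = 27.1.

86.26 ± 27.1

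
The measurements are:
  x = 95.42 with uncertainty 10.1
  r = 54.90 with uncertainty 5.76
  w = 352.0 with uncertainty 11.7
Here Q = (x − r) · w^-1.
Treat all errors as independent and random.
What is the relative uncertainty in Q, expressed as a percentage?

28.9%

Let u = x − r = 40.52. δu = √(δx² + δr²) = √(102 + 33.2) = 11.6, so δu/u = 0.287.
Q is then a monomial in u, w:
δQ/Q = √((δu/u)² + (-1·δw/w)²) = √(0.0823 + 0.00110) = 0.289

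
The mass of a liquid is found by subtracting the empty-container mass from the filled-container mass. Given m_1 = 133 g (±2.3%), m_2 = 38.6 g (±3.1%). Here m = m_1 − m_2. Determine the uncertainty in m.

3.28 g

Each term contributes (cᵢ δxᵢ)² to (δm)²:
  (δm_1)² = 9.36;  (δm_2)² = 1.43
δm = √(10.8) = 3.28 g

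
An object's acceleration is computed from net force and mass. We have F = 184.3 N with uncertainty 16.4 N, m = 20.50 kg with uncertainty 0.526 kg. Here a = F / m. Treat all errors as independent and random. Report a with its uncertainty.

8.990 ± 0.833 m/s^2

Products/powers → add relative errors in quadrature, weighted by exponent:
  (1·δF/F)² = (1×0.0890)² = 0.00792;  (-1·δm/m)² = (-1×0.0257)² = 0.000658
δa/a = √(0.00858) = 0.0926
a = 8.990 m/s^2, so δa = 0.0926 × 8.990 = 0.833 m/s^2.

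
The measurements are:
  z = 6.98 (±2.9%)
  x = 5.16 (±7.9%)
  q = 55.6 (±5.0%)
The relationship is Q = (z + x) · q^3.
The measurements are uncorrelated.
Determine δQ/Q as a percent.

15.5%

Let u = z + x = 12.1. δu = √(δz² + δx²) = √(0.0410 + 0.166) = 0.455, so δu/u = 0.0375.
Q is then a monomial in u, q:
δQ/Q = √((δu/u)² + (3·δq/q)²) = √(0.00141 + 0.0225) = 0.155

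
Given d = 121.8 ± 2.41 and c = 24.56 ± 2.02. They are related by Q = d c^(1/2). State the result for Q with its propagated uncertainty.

Relative error in a monomial: (δQ/Q)² = Σ (nᵢ · δxᵢ/xᵢ)².
  (1·δd/d)² = (1×0.0198)² = 0.000392;  (½·δc/c)² = (0.5×0.0822)² = 0.00169
δQ/Q = √(0.00208) = 0.0456
Q = 603.6, so δQ = 0.0456 × 603.6 = 27.5.

603.6 ± 27.5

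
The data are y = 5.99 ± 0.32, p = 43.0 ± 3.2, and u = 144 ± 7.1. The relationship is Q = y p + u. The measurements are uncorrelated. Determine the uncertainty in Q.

Let w = y·p = 258. δw/w = √((1·δy/y)² + (1·δp/p)²) = √(0.00285 + 0.00554) = 0.0916, so δw = 23.6.
Q = w + u: δQ = √(δw² + δu²) = √(557 + 50.4) = 24.6

24.6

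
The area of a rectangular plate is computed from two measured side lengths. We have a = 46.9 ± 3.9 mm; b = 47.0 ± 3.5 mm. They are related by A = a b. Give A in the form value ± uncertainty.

2200 ± 246 mm^2

Products/powers → add relative errors in quadrature, weighted by exponent:
  (1·δa/a)² = (1×0.0832)² = 0.00691;  (1·δb/b)² = (1×0.0745)² = 0.00555
δA/A = √(0.0125) = 0.112
A = 2200 mm^2, so δA = 0.112 × 2200 = 246 mm^2.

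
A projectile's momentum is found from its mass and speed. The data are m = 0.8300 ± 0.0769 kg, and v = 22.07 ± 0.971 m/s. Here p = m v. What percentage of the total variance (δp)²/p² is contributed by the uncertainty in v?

18.4%

(δp/p)² = (1·δm/m)² + (1·δv/v)²
  m term: (1×0.0927)² = 0.00858
  v term: (1×0.0440)² = 0.00194
Total = 0.0105. Share from v = 0.00194/0.0105 = 0.184.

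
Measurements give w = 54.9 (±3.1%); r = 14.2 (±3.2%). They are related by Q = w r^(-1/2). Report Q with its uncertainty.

14.6 ± 0.508

For a monomial Q ∝ w, r^(-1/2), fractional errors add in quadrature:
  (1·δw/w)² = (1×0.0310)² = 0.000961;  (−½·δr/r)² = (-0.5×0.0320)² = 0.000256
δQ/Q = √(0.00122) = 0.0349
Q = 14.6, so δQ = 0.0349 × 14.6 = 0.508.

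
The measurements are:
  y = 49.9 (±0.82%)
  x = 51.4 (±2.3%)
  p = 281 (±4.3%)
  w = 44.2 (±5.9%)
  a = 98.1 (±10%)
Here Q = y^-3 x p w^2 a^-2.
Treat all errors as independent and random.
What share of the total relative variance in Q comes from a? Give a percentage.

70.3%

(δQ/Q)² = (-3·δy/y)² + (1·δx/x)² + (1·δp/p)² + (2·δw/w)² + (-2·δa/a)²
  y term: (-3×0.00820)² = 0.000605
  x term: (1×0.0230)² = 0.000529
  p term: (1×0.0430)² = 0.00185
  w term: (2×0.0590)² = 0.0139
  a term: (-2×0.100)² = 0.0400
Total = 0.0569. Share from a = 0.0400/0.0569 = 0.703.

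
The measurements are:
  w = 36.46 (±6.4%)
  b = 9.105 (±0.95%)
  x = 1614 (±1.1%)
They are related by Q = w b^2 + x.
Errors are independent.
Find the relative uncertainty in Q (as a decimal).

Let p = w·b^2 = 3023. δp/p = √((1·δw/w)² + (2·δb/b)²) = √(0.00410 + 0.000361) = 0.0668, so δp = 202.
Q = p + x: δQ = √(δp² + δx²) = √(40700 + 315) = 203
Q = 4637, so δQ/Q = 203/4637 = 0.0437.

0.0437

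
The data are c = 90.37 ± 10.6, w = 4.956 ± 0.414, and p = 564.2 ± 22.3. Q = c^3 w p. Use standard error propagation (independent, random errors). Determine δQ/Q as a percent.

36.4%

Since Q is a product/quotient, work with relative uncertainties:
  (3·δc/c)² = (3×0.117)² = 0.124;  (1·δw/w)² = (1×0.0835)² = 0.00698;  (1·δp/p)² = (1×0.0395)² = 0.00156
δQ/Q = √(0.132) = 0.364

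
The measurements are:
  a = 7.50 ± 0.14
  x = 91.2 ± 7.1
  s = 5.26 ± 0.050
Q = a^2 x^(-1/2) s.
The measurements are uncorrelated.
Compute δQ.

Each factor contributes (exponent × relative error)² to (δQ/Q)²:
  (2·δa/a)² = (2×0.0187)² = 0.00139;  (−½·δx/x)² = (-0.5×0.0779)² = 0.00152;  (1·δs/s)² = (1×0.00951)² = 9.04e-05
δQ/Q = √(0.00300) = 0.0548
Q = 31.0, so δQ = 0.0548 × 31.0 = 1.70.

1.70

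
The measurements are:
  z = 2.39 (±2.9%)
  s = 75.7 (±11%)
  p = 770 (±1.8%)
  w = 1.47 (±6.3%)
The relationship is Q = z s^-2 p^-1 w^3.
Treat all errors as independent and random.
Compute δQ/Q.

0.292

Since Q is a product/quotient, work with relative uncertainties:
  (1·δz/z)² = (1×0.0290)² = 0.000841;  (-2·δs/s)² = (-2×0.110)² = 0.0484;  (-1·δp/p)² = (-1×0.0180)² = 0.000324;  (3·δw/w)² = (3×0.0630)² = 0.0357
δQ/Q = √(0.0853) = 0.292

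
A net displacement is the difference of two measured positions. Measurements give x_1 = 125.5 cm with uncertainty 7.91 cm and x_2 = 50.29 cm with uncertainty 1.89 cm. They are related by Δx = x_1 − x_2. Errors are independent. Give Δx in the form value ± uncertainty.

Sums and differences: (δΔx)² = Σ (cᵢ δxᵢ)².
  (δx_1)² = 62.6;  (δx_2)² = 3.57
δΔx = √(66.1) = 8.13 cm
Δx = 75.21 cm.

75.21 ± 8.13 cm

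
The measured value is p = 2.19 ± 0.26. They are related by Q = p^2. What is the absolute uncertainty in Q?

1.14

Q ∝ p^2, so δQ/Q = |2| · δp/p = 2 × 0.119 = 0.237.
Q = 4.80, so δQ = 0.237 × 4.80 = 1.14.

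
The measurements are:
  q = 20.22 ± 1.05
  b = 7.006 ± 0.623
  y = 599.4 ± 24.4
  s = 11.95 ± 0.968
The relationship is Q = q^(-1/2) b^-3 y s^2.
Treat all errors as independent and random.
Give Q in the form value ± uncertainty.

55.35 ± 17.5

Since Q is a product/quotient, work with relative uncertainties:
  (−½·δq/q)² = (-0.5×0.0519)² = 0.000674;  (-3·δb/b)² = (-3×0.0889)² = 0.0712;  (1·δy/y)² = (1×0.0407)² = 0.00166;  (2·δs/s)² = (2×0.0810)² = 0.0262
δQ/Q = √(0.0997) = 0.316
Q = 55.35, so δQ = 0.316 × 55.35 = 17.5.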